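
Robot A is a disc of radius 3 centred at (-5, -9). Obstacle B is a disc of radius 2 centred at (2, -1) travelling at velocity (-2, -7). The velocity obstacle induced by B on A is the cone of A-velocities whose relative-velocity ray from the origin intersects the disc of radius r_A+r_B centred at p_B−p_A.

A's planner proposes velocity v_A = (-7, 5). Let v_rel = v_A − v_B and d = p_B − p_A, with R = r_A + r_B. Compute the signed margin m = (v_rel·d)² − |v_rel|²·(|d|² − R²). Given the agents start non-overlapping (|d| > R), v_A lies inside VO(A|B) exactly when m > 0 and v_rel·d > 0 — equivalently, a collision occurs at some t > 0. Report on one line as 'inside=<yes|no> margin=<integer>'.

d = (7, 8),  |d|² = 113;  R = 3+2 = 5,  c = 113−5² = 88
v_rel = (-5, 12),  |v_rel|² = 169;  v_rel·d = (-5)·(7) + (12)·(8) = 61
169·t² − 122·t + 88 = 0  ⇒  m = 61² − 169·88 = -11151
m = -11151 < 0,  v_rel·d = 61 > 0  ⇒  outside

inside=no margin=-11151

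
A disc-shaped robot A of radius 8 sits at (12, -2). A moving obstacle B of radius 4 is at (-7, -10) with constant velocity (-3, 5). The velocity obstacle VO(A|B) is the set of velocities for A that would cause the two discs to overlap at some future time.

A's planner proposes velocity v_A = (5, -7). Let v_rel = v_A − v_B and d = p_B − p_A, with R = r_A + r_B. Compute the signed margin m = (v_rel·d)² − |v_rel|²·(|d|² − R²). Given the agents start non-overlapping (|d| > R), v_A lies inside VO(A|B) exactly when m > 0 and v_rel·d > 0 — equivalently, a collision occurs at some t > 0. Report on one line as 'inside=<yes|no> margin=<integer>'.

d = (-19, -8),  |d|² = 425;  R = 8+4 = 12,  c = 425−12² = 281
v_rel = (8, -12),  |v_rel|² = 208;  v_rel·d = (8)·(-19) + (-12)·(-8) = -56
208·t² + 112·t + 281 = 0  ⇒  m = (-56)² − 208·281 = -55312
m = -55312 < 0,  v_rel·d = -56 < 0  ⇒  outside

inside=no margin=-55312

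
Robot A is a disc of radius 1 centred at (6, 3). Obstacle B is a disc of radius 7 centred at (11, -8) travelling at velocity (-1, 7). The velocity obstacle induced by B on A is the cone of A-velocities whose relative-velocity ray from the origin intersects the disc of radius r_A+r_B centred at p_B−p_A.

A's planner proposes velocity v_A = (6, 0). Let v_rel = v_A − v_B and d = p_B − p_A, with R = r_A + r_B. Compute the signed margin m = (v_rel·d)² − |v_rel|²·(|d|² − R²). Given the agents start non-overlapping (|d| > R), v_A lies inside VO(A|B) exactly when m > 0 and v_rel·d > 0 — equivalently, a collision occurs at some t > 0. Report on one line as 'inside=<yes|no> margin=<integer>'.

d = (5, -11),  |d|² = 146;  R = 1+7 = 8,  c = 146−8² = 82
v_rel = (7, -7),  |v_rel|² = 98;  v_rel·d = (7)·(5) + (-7)·(-11) = 112
98·t² − 224·t + 82 = 0  ⇒  m = 112² − 98·82 = 4508
m = 4508 > 0,  v_rel·d = 112 > 0  ⇒  inside

inside=yes margin=4508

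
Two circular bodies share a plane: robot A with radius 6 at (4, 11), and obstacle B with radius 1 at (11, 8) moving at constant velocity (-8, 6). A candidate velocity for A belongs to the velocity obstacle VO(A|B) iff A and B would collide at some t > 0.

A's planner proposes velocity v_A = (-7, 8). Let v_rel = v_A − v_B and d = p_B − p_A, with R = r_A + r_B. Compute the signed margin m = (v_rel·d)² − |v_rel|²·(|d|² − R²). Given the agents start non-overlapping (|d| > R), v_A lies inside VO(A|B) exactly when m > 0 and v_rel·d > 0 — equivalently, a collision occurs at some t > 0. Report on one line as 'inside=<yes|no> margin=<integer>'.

d = (7, -3),  |d|² = 58;  R = 6+1 = 7,  c = 58−7² = 9
v_rel = (1, 2),  |v_rel|² = 5;  v_rel·d = (1)·(7) + (2)·(-3) = 1
5·t² − 2·t + 9 = 0  ⇒  m = 1² − 5·9 = -44
m = -44 < 0,  v_rel·d = 1 > 0  ⇒  outside

inside=no margin=-44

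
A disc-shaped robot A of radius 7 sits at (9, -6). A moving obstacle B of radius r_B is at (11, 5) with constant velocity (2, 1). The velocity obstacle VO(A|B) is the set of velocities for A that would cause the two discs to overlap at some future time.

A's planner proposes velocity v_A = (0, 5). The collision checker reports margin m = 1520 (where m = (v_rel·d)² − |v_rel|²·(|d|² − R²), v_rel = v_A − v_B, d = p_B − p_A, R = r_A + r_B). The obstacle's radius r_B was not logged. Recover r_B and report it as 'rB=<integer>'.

m = 1520
d = (2, 11);  v_rel = (-2, 4),  |v_rel|² = 20
v_rel×d = (-2)·(11) − (4)·(2) = -30
since m = R²·20 − (-30)²:  R² = (900 + 1520) / 20 = 121
R = √121 = 11  ⇒  r_B = 11 − 7 = 4

rB=4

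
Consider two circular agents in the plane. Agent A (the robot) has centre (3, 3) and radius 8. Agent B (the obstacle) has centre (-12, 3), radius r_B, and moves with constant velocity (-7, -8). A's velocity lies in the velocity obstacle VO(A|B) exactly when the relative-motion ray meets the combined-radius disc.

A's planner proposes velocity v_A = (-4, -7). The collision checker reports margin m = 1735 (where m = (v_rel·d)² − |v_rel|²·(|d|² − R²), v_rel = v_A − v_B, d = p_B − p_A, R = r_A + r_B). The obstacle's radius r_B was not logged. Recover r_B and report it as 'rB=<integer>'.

m = 1735
d = (-15, 0);  v_rel = (3, 1),  |v_rel|² = 10
v_rel×d = (3)·(0) − (1)·(-15) = 15
since m = R²·10 − 15²:  R² = (225 + 1735) / 10 = 196
R = √196 = 14  ⇒  r_B = 14 − 8 = 6

rB=6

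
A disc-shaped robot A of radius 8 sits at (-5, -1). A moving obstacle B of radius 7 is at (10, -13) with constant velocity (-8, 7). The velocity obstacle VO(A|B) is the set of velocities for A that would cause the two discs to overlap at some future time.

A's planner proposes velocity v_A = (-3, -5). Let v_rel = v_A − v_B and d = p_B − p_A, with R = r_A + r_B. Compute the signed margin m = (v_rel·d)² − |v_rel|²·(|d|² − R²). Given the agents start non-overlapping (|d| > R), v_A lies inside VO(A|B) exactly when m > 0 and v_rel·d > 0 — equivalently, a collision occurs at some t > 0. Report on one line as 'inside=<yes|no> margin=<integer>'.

d = (15, -12),  |d|² = 369;  R = 8+7 = 15,  c = 369−15² = 144
v_rel = (5, -12),  |v_rel|² = 169;  v_rel·d = (5)·(15) + (-12)·(-12) = 219
169·t² − 438·t + 144 = 0  ⇒  m = 219² − 169·144 = 23625
m = 23625 > 0,  v_rel·d = 219 > 0  ⇒  inside

inside=yes margin=23625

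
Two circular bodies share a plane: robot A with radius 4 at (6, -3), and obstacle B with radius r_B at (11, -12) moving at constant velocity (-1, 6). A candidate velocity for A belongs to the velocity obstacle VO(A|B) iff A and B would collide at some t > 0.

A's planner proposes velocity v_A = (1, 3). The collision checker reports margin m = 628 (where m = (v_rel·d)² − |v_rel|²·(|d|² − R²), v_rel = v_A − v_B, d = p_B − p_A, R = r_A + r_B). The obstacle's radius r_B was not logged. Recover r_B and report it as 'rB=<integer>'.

m = 628
d = (5, -9);  v_rel = (2, -3),  |v_rel|² = 13
v_rel×d = (2)·(-9) − (-3)·(5) = -3
since m = R²·13 − (-3)²:  R² = (9 + 628) / 13 = 49
R = √49 = 7  ⇒  r_B = 7 − 4 = 3

rB=3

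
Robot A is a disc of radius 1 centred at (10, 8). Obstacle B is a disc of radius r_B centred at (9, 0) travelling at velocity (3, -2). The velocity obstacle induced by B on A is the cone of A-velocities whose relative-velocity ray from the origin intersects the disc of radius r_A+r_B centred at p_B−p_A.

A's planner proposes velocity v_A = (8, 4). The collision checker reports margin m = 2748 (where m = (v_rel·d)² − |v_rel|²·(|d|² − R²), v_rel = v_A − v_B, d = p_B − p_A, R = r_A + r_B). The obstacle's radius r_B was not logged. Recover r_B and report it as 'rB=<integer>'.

m = 2748
d = (-1, -8);  v_rel = (5, 6),  |v_rel|² = 61
v_rel×d = (5)·(-8) − (6)·(-1) = -34
since m = R²·61 − (-34)²:  R² = (1156 + 2748) / 61 = 64
R = √64 = 8  ⇒  r_B = 8 − 1 = 7

rB=7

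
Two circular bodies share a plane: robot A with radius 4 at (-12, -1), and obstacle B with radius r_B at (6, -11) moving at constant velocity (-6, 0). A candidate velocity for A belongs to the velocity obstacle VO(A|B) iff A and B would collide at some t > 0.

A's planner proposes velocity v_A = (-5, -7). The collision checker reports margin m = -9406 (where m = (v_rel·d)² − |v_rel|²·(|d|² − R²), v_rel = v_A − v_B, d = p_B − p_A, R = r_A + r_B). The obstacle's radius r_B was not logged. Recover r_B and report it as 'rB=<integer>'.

m = -9406
d = (18, -10);  v_rel = (1, -7),  |v_rel|² = 50
v_rel×d = (1)·(-10) − (-7)·(18) = 116
since m = R²·50 − 116²:  R² = (13456 + -9406) / 50 = 81
R = √81 = 9  ⇒  r_B = 9 − 4 = 5

rB=5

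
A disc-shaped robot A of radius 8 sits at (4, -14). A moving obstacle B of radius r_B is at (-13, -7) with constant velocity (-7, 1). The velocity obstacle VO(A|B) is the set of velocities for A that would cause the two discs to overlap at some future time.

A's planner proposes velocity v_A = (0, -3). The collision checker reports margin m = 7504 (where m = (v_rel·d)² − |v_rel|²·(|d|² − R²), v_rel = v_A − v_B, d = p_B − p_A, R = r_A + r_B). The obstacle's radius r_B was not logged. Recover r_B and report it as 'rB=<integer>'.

m = 7504
d = (-17, 7);  v_rel = (7, -4),  |v_rel|² = 65
v_rel×d = (7)·(7) − (-4)·(-17) = -19
since m = R²·65 − (-19)²:  R² = (361 + 7504) / 65 = 121
R = √121 = 11  ⇒  r_B = 11 − 8 = 3

rB=3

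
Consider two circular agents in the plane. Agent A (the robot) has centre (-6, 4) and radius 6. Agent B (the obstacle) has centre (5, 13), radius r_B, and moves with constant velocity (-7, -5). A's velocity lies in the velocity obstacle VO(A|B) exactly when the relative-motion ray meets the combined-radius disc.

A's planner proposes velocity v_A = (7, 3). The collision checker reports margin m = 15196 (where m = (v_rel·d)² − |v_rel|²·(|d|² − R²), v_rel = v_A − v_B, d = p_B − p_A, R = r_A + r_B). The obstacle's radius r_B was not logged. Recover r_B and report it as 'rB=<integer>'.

m = 15196
d = (11, 9);  v_rel = (14, 8),  |v_rel|² = 260
v_rel×d = (14)·(9) − (8)·(11) = 38
since m = R²·260 − 38²:  R² = (1444 + 15196) / 260 = 64
R = √64 = 8  ⇒  r_B = 8 − 6 = 2

rB=2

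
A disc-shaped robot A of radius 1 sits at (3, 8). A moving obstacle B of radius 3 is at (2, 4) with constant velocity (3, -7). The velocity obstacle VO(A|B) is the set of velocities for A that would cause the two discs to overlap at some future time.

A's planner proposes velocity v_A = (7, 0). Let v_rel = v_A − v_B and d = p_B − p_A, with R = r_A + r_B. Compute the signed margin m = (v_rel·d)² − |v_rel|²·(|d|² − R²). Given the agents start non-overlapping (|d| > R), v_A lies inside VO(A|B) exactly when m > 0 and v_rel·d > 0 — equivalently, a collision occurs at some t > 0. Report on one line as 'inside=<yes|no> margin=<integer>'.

d = (-1, -4),  |d|² = 17;  R = 1+3 = 4,  c = 17−4² = 1
v_rel = (4, 7),  |v_rel|² = 65;  v_rel·d = (4)·(-1) + (7)·(-4) = -32
65·t² + 64·t + 1 = 0  ⇒  m = (-32)² − 65·1 = 959
m = 959 > 0,  v_rel·d = -32 < 0  ⇒  outside

inside=no margin=959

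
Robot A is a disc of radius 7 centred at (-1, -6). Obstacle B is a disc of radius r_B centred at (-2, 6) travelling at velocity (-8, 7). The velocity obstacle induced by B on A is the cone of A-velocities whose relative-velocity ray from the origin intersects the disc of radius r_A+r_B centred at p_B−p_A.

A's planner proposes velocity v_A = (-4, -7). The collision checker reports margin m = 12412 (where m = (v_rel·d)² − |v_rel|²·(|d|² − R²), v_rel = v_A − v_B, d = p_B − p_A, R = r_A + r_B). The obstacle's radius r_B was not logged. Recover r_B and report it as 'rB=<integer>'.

m = 12412
d = (-1, 12);  v_rel = (4, -14),  |v_rel|² = 212
v_rel×d = (4)·(12) − (-14)·(-1) = 34
since m = R²·212 − 34²:  R² = (1156 + 12412) / 212 = 64
R = √64 = 8  ⇒  r_B = 8 − 7 = 1

rB=1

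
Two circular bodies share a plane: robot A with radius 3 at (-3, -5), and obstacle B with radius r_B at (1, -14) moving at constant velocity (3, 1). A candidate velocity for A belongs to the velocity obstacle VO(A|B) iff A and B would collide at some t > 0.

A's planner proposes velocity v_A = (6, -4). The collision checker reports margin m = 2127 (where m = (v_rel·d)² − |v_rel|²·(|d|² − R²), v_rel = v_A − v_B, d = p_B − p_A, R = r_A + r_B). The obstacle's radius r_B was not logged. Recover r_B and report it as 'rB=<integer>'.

m = 2127
d = (4, -9);  v_rel = (3, -5),  |v_rel|² = 34
v_rel×d = (3)·(-9) − (-5)·(4) = -7
since m = R²·34 − (-7)²:  R² = (49 + 2127) / 34 = 64
R = √64 = 8  ⇒  r_B = 8 − 3 = 5

rB=5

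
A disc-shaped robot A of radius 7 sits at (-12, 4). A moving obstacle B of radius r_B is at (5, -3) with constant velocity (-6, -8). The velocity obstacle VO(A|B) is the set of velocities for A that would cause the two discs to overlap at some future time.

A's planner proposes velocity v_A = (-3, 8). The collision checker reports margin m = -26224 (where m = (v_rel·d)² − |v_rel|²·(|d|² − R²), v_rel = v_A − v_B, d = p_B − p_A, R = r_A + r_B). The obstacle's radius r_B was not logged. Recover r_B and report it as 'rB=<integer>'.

m = -26224
d = (17, -7);  v_rel = (3, 16),  |v_rel|² = 265
v_rel×d = (3)·(-7) − (16)·(17) = -293
since m = R²·265 − (-293)²:  R² = (85849 + -26224) / 265 = 225
R = √225 = 15  ⇒  r_B = 15 − 7 = 8

rB=8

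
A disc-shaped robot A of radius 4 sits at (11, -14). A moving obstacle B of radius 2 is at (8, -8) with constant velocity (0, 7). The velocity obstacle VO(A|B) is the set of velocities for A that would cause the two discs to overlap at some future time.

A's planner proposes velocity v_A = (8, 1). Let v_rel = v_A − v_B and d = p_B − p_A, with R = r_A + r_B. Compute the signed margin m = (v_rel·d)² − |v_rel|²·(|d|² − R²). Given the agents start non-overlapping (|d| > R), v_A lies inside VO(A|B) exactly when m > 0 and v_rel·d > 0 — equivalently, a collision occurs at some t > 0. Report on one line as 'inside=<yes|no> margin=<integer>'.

d = (-3, 6),  |d|² = 45;  R = 4+2 = 6,  c = 45−6² = 9
v_rel = (8, -6),  |v_rel|² = 100;  v_rel·d = (8)·(-3) + (-6)·(6) = -60
100·t² + 120·t + 9 = 0  ⇒  m = (-60)² − 100·9 = 2700
m = 2700 > 0,  v_rel·d = -60 < 0  ⇒  outside

inside=no margin=2700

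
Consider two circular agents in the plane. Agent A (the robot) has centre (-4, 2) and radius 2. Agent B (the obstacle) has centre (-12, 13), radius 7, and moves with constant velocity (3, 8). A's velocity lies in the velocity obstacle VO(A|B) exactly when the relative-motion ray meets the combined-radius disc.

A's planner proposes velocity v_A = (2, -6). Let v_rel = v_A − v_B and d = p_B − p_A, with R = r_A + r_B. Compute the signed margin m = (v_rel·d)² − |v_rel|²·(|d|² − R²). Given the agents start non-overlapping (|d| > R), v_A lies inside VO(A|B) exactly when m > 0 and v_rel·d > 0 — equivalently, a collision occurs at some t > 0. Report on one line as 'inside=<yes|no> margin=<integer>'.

d = (-8, 11),  |d|² = 185;  R = 2+7 = 9,  c = 185−9² = 104
v_rel = (-1, -14),  |v_rel|² = 197;  v_rel·d = (-1)·(-8) + (-14)·(11) = -146
197·t² + 292·t + 104 = 0  ⇒  m = (-146)² − 197·104 = 828
m = 828 > 0,  v_rel·d = -146 < 0  ⇒  outside

inside=no margin=828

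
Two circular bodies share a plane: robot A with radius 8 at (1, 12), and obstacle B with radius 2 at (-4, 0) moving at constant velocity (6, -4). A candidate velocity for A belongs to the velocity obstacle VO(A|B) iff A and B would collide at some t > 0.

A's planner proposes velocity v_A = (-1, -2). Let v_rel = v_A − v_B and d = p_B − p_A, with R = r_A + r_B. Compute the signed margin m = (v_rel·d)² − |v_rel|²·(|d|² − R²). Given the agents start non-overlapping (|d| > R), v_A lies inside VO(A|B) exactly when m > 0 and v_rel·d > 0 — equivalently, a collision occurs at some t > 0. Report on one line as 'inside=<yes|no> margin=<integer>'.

d = (-5, -12),  |d|² = 169;  R = 8+2 = 10,  c = 169−10² = 69
v_rel = (-7, 2),  |v_rel|² = 53;  v_rel·d = (-7)·(-5) + (2)·(-12) = 11
53·t² − 22·t + 69 = 0  ⇒  m = 11² − 53·69 = -3536
m = -3536 < 0,  v_rel·d = 11 > 0  ⇒  outside

inside=no margin=-3536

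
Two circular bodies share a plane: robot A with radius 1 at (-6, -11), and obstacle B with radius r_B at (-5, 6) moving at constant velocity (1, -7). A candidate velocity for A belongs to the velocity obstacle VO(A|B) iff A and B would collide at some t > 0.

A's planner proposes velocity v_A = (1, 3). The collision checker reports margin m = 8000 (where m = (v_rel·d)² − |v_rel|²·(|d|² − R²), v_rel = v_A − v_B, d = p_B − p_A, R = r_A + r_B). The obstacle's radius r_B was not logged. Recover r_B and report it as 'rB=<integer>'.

m = 8000
d = (1, 17);  v_rel = (0, 10),  |v_rel|² = 100
v_rel×d = (0)·(17) − (10)·(1) = -10
since m = R²·100 − (-10)²:  R² = (100 + 8000) / 100 = 81
R = √81 = 9  ⇒  r_B = 9 − 1 = 8

rB=8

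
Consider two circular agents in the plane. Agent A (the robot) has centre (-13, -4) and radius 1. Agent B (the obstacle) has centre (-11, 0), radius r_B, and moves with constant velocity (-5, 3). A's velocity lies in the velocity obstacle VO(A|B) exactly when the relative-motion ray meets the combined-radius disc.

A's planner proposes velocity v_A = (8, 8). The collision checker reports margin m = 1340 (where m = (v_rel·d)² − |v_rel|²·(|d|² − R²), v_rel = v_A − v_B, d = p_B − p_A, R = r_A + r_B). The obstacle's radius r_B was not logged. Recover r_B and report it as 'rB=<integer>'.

m = 1340
d = (2, 4);  v_rel = (13, 5),  |v_rel|² = 194
v_rel×d = (13)·(4) − (5)·(2) = 42
since m = R²·194 − 42²:  R² = (1764 + 1340) / 194 = 16
R = √16 = 4  ⇒  r_B = 4 − 1 = 3

rB=3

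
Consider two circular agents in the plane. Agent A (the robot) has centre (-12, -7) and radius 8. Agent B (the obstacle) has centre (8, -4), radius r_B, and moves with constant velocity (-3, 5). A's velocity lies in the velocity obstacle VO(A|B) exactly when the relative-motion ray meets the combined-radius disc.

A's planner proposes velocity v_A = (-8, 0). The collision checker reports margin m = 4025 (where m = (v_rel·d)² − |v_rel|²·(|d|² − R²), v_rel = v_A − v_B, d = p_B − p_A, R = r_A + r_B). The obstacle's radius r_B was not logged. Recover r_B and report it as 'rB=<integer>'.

m = 4025
d = (20, 3);  v_rel = (-5, -5),  |v_rel|² = 50
v_rel×d = (-5)·(3) − (-5)·(20) = 85
since m = R²·50 − 85²:  R² = (7225 + 4025) / 50 = 225
R = √225 = 15  ⇒  r_B = 15 − 8 = 7

rB=7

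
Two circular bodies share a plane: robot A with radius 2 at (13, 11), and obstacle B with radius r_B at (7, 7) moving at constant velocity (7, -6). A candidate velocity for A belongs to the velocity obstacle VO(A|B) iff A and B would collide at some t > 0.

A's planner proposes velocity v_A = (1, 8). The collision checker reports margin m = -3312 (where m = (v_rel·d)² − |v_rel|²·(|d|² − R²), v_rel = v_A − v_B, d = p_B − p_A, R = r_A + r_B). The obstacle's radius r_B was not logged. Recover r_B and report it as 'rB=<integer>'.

m = -3312
d = (-6, -4);  v_rel = (-6, 14),  |v_rel|² = 232
v_rel×d = (-6)·(-4) − (14)·(-6) = 108
since m = R²·232 − 108²:  R² = (11664 + -3312) / 232 = 36
R = √36 = 6  ⇒  r_B = 6 − 2 = 4

rB=4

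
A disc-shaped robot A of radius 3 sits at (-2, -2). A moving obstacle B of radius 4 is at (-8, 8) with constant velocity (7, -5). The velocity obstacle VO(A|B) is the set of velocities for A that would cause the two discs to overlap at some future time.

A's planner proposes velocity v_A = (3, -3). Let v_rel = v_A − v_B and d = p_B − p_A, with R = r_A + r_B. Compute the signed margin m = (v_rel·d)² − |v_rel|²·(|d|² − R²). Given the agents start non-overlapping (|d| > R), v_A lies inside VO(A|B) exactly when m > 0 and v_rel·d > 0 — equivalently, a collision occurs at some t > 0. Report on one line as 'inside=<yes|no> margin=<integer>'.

d = (-6, 10),  |d|² = 136;  R = 3+4 = 7,  c = 136−7² = 87
v_rel = (-4, 2),  |v_rel|² = 20;  v_rel·d = (-4)·(-6) + (2)·(10) = 44
20·t² − 88·t + 87 = 0  ⇒  m = 44² − 20·87 = 196
m = 196 > 0,  v_rel·d = 44 > 0  ⇒  inside

inside=yes margin=196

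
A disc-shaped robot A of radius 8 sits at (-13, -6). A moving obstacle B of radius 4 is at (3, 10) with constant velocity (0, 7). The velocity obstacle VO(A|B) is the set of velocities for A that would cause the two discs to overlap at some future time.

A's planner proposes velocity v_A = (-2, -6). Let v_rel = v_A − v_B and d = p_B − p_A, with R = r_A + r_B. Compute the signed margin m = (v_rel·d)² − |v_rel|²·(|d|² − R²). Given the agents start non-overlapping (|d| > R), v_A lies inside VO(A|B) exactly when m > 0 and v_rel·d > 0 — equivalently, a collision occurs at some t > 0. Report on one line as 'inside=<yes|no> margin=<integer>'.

d = (16, 16),  |d|² = 512;  R = 8+4 = 12,  c = 512−12² = 368
v_rel = (-2, -13),  |v_rel|² = 173;  v_rel·d = (-2)·(16) + (-13)·(16) = -240
173·t² + 480·t + 368 = 0  ⇒  m = (-240)² − 173·368 = -6064
m = -6064 < 0,  v_rel·d = -240 < 0  ⇒  outside

inside=no margin=-6064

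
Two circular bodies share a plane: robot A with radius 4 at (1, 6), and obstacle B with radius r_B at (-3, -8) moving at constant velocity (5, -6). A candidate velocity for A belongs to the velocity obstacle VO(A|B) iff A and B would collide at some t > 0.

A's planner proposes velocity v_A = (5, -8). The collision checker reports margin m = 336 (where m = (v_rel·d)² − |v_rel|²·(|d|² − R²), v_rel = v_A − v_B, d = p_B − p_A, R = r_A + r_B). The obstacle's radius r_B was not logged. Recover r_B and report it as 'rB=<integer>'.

m = 336
d = (-4, -14);  v_rel = (0, -2),  |v_rel|² = 4
v_rel×d = (0)·(-14) − (-2)·(-4) = -8
since m = R²·4 − (-8)²:  R² = (64 + 336) / 4 = 100
R = √100 = 10  ⇒  r_B = 10 − 4 = 6

rB=6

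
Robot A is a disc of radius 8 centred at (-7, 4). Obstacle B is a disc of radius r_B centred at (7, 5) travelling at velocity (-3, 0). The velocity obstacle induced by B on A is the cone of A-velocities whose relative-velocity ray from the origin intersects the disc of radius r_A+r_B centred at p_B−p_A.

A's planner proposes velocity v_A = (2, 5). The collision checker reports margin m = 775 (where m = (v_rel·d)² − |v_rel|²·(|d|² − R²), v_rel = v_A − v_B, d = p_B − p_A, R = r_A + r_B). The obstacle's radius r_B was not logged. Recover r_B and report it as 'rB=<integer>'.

m = 775
d = (14, 1);  v_rel = (5, 5),  |v_rel|² = 50
v_rel×d = (5)·(1) − (5)·(14) = -65
since m = R²·50 − (-65)²:  R² = (4225 + 775) / 50 = 100
R = √100 = 10  ⇒  r_B = 10 − 8 = 2

rB=2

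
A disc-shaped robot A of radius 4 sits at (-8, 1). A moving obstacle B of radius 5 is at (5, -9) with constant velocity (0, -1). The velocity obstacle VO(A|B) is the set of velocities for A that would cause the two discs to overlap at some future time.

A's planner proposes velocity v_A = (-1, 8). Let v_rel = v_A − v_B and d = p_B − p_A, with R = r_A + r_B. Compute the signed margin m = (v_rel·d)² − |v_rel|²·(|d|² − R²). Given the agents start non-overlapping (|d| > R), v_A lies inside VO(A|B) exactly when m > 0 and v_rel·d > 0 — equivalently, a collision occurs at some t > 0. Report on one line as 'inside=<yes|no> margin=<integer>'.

d = (13, -10),  |d|² = 269;  R = 4+5 = 9,  c = 269−9² = 188
v_rel = (-1, 9),  |v_rel|² = 82;  v_rel·d = (-1)·(13) + (9)·(-10) = -103
82·t² + 206·t + 188 = 0  ⇒  m = (-103)² − 82·188 = -4807
m = -4807 < 0,  v_rel·d = -103 < 0  ⇒  outside

inside=no margin=-4807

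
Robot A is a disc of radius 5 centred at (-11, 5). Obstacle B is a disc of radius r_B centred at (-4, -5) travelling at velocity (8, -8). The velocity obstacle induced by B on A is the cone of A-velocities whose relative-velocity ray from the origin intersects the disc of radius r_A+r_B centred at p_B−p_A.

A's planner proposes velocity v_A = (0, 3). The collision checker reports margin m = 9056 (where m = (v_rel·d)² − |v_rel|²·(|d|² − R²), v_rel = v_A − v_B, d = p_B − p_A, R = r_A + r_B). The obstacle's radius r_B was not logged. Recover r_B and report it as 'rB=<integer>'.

m = 9056
d = (7, -10);  v_rel = (-8, 11),  |v_rel|² = 185
v_rel×d = (-8)·(-10) − (11)·(7) = 3
since m = R²·185 − 3²:  R² = (9 + 9056) / 185 = 49
R = √49 = 7  ⇒  r_B = 7 − 5 = 2

rB=2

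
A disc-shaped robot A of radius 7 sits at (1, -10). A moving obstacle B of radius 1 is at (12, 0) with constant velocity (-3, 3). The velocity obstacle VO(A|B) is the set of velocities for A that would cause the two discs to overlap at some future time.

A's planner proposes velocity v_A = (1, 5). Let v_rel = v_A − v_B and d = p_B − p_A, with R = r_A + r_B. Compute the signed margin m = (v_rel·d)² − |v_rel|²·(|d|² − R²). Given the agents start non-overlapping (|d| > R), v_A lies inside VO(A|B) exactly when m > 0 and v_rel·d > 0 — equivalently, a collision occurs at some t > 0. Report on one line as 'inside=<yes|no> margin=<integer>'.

d = (11, 10),  |d|² = 221;  R = 7+1 = 8,  c = 221−8² = 157
v_rel = (4, 2),  |v_rel|² = 20;  v_rel·d = (4)·(11) + (2)·(10) = 64
20·t² − 128·t + 157 = 0  ⇒  m = 64² − 20·157 = 956
m = 956 > 0,  v_rel·d = 64 > 0  ⇒  inside

inside=yes margin=956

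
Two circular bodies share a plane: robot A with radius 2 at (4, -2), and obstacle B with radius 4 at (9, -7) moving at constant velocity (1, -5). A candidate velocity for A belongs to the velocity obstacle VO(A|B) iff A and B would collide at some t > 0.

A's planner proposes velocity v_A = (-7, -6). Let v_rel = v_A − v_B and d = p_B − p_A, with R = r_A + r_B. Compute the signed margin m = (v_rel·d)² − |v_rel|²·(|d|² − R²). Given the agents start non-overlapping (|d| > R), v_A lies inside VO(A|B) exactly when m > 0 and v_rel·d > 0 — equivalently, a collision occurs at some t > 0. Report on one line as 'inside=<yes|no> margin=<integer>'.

d = (5, -5),  |d|² = 50;  R = 2+4 = 6,  c = 50−6² = 14
v_rel = (-8, -1),  |v_rel|² = 65;  v_rel·d = (-8)·(5) + (-1)·(-5) = -35
65·t² + 70·t + 14 = 0  ⇒  m = (-35)² − 65·14 = 315
m = 315 > 0,  v_rel·d = -35 < 0  ⇒  outside

inside=no margin=315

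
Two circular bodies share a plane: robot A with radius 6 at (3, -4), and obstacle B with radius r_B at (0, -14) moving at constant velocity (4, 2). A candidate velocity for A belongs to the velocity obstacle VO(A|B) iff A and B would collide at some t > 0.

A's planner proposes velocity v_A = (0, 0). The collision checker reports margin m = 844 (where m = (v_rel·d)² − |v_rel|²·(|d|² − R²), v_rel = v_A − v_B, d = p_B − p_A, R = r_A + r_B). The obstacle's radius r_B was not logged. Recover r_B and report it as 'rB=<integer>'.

m = 844
d = (-3, -10);  v_rel = (-4, -2),  |v_rel|² = 20
v_rel×d = (-4)·(-10) − (-2)·(-3) = 34
since m = R²·20 − 34²:  R² = (1156 + 844) / 20 = 100
R = √100 = 10  ⇒  r_B = 10 − 6 = 4

rB=4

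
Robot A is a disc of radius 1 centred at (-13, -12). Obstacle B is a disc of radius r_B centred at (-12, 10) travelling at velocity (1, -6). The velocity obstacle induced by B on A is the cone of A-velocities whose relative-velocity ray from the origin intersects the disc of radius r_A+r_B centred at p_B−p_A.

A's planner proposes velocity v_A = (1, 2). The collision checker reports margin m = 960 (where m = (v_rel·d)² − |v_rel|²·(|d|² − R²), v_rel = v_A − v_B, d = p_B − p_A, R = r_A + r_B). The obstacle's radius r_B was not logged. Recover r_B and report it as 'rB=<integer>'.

m = 960
d = (1, 22);  v_rel = (0, 8),  |v_rel|² = 64
v_rel×d = (0)·(22) − (8)·(1) = -8
since m = R²·64 − (-8)²:  R² = (64 + 960) / 64 = 16
R = √16 = 4  ⇒  r_B = 4 − 1 = 3

rB=3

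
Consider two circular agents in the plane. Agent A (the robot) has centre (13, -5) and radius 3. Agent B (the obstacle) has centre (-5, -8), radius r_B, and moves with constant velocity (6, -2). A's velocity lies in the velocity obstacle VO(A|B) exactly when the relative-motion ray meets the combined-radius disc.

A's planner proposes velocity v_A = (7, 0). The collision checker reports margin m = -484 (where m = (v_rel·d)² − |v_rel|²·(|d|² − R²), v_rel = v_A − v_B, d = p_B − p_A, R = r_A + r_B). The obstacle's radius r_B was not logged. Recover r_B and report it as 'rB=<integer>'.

m = -484
d = (-18, -3);  v_rel = (1, 2),  |v_rel|² = 5
v_rel×d = (1)·(-3) − (2)·(-18) = 33
since m = R²·5 − 33²:  R² = (1089 + -484) / 5 = 121
R = √121 = 11  ⇒  r_B = 11 − 3 = 8

rB=8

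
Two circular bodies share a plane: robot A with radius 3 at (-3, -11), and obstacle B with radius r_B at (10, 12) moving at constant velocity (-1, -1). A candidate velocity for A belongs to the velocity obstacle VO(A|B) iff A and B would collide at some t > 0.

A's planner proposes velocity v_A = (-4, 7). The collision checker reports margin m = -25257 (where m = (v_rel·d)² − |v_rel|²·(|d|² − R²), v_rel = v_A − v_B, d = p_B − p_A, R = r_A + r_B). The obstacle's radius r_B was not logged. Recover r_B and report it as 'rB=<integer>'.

m = -25257
d = (13, 23);  v_rel = (-3, 8),  |v_rel|² = 73
v_rel×d = (-3)·(23) − (8)·(13) = -173
since m = R²·73 − (-173)²:  R² = (29929 + -25257) / 73 = 64
R = √64 = 8  ⇒  r_B = 8 − 3 = 5

rB=5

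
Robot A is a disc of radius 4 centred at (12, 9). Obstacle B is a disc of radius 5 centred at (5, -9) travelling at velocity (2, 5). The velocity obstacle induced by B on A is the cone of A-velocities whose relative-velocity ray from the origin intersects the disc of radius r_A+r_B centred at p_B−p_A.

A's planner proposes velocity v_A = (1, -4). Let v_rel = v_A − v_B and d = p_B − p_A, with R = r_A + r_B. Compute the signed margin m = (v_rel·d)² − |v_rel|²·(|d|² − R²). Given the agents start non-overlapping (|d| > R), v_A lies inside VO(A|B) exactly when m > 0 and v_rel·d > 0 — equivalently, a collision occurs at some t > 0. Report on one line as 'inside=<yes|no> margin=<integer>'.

d = (-7, -18),  |d|² = 373;  R = 4+5 = 9,  c = 373−9² = 292
v_rel = (-1, -9),  |v_rel|² = 82;  v_rel·d = (-1)·(-7) + (-9)·(-18) = 169
82·t² − 338·t + 292 = 0  ⇒  m = 169² − 82·292 = 4617
m = 4617 > 0,  v_rel·d = 169 > 0  ⇒  inside

inside=yes margin=4617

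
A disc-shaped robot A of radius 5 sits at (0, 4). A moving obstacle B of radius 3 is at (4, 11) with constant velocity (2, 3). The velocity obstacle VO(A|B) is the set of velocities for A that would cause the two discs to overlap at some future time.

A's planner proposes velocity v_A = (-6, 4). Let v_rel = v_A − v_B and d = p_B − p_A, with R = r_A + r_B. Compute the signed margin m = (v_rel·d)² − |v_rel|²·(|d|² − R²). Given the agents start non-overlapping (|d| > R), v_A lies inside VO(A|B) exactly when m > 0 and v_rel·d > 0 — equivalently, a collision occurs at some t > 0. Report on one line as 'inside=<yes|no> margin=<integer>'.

d = (4, 7),  |d|² = 65;  R = 5+3 = 8,  c = 65−8² = 1
v_rel = (-8, 1),  |v_rel|² = 65;  v_rel·d = (-8)·(4) + (1)·(7) = -25
65·t² + 50·t + 1 = 0  ⇒  m = (-25)² − 65·1 = 560
m = 560 > 0,  v_rel·d = -25 < 0  ⇒  outside

inside=no margin=560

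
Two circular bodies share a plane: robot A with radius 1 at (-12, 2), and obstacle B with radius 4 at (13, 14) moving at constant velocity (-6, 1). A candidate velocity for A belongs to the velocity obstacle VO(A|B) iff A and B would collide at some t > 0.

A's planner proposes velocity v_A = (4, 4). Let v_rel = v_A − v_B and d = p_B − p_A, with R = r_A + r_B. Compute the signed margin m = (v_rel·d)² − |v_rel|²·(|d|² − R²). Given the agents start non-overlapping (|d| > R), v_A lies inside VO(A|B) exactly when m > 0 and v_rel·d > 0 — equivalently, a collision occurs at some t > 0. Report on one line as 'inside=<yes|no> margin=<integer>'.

d = (25, 12),  |d|² = 769;  R = 1+4 = 5,  c = 769−5² = 744
v_rel = (10, 3),  |v_rel|² = 109;  v_rel·d = (10)·(25) + (3)·(12) = 286
109·t² − 572·t + 744 = 0  ⇒  m = 286² − 109·744 = 700
m = 700 > 0,  v_rel·d = 286 > 0  ⇒  inside

inside=yes margin=700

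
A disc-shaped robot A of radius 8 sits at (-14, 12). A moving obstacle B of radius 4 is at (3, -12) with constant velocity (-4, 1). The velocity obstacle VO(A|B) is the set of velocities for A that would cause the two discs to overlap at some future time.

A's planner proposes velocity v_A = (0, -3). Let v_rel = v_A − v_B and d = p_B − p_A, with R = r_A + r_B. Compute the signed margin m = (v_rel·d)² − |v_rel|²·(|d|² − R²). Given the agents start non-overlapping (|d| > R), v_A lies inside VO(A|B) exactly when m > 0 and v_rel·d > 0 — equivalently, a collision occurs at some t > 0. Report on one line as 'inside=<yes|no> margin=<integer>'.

d = (17, -24),  |d|² = 865;  R = 8+4 = 12,  c = 865−12² = 721
v_rel = (4, -4),  |v_rel|² = 32;  v_rel·d = (4)·(17) + (-4)·(-24) = 164
32·t² − 328·t + 721 = 0  ⇒  m = 164² − 32·721 = 3824
m = 3824 > 0,  v_rel·d = 164 > 0  ⇒  inside

inside=yes margin=3824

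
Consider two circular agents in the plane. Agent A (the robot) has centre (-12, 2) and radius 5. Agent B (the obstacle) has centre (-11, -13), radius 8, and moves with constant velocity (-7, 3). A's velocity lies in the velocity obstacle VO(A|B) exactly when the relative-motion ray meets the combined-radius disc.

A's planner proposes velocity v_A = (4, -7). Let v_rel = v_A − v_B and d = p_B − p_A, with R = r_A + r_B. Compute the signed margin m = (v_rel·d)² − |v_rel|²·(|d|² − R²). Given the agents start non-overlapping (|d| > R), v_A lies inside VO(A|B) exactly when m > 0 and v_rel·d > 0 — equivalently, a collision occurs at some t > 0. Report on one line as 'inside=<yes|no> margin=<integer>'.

d = (1, -15),  |d|² = 226;  R = 5+8 = 13,  c = 226−13² = 57
v_rel = (11, -10),  |v_rel|² = 221;  v_rel·d = (11)·(1) + (-10)·(-15) = 161
221·t² − 322·t + 57 = 0  ⇒  m = 161² − 221·57 = 13324
m = 13324 > 0,  v_rel·d = 161 > 0  ⇒  inside

inside=yes margin=13324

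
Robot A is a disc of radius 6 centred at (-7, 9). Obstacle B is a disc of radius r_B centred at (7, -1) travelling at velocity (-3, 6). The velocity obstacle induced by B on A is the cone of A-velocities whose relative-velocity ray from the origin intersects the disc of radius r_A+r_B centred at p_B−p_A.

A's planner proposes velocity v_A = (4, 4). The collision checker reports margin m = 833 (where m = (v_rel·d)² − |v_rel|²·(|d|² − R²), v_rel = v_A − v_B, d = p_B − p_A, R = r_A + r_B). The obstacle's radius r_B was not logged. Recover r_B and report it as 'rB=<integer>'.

m = 833
d = (14, -10);  v_rel = (7, -2),  |v_rel|² = 53
v_rel×d = (7)·(-10) − (-2)·(14) = -42
since m = R²·53 − (-42)²:  R² = (1764 + 833) / 53 = 49
R = √49 = 7  ⇒  r_B = 7 − 6 = 1

rB=1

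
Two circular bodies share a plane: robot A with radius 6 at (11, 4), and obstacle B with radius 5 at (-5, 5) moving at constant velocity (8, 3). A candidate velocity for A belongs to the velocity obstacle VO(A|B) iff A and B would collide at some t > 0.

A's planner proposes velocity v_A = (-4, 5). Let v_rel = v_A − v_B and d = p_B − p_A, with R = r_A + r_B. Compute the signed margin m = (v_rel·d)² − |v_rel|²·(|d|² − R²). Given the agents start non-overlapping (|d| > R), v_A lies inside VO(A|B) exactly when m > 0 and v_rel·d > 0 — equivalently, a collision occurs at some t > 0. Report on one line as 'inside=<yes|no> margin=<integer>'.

d = (-16, 1),  |d|² = 257;  R = 6+5 = 11,  c = 257−11² = 136
v_rel = (-12, 2),  |v_rel|² = 148;  v_rel·d = (-12)·(-16) + (2)·(1) = 194
148·t² − 388·t + 136 = 0  ⇒  m = 194² − 148·136 = 17508
m = 17508 > 0,  v_rel·d = 194 > 0  ⇒  inside

inside=yes margin=17508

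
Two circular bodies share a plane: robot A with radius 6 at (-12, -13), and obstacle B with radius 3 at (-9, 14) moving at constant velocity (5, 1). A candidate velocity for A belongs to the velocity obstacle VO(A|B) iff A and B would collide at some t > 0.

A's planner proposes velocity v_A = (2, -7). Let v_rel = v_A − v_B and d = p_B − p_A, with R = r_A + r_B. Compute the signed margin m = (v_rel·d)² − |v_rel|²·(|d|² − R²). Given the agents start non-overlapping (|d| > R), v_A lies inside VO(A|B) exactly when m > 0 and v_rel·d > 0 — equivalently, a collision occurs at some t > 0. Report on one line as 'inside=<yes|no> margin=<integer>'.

d = (3, 27),  |d|² = 738;  R = 6+3 = 9,  c = 738−9² = 657
v_rel = (-3, -8),  |v_rel|² = 73;  v_rel·d = (-3)·(3) + (-8)·(27) = -225
73·t² + 450·t + 657 = 0  ⇒  m = (-225)² − 73·657 = 2664
m = 2664 > 0,  v_rel·d = -225 < 0  ⇒  outside

inside=no margin=2664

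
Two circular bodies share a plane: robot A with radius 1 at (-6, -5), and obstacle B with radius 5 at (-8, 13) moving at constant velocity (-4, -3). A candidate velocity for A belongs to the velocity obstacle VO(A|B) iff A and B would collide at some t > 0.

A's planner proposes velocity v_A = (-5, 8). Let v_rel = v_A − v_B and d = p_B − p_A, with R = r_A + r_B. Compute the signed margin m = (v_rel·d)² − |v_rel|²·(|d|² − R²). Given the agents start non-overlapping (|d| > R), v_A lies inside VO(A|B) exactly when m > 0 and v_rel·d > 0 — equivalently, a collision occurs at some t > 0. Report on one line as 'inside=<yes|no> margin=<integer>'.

d = (-2, 18),  |d|² = 328;  R = 1+5 = 6,  c = 328−6² = 292
v_rel = (-1, 11),  |v_rel|² = 122;  v_rel·d = (-1)·(-2) + (11)·(18) = 200
122·t² − 400·t + 292 = 0  ⇒  m = 200² − 122·292 = 4376
m = 4376 > 0,  v_rel·d = 200 > 0  ⇒  inside

inside=yes margin=4376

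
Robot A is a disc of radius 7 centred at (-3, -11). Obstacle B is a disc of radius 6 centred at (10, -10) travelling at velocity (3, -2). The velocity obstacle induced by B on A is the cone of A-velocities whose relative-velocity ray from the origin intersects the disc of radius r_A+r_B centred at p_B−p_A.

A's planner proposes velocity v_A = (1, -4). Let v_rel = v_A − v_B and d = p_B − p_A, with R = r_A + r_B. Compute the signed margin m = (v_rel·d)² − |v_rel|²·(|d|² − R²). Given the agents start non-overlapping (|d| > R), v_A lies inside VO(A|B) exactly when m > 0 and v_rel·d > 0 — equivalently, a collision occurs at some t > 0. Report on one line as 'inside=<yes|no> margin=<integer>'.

d = (13, 1),  |d|² = 170;  R = 7+6 = 13,  c = 170−13² = 1
v_rel = (-2, -2),  |v_rel|² = 8;  v_rel·d = (-2)·(13) + (-2)·(1) = -28
8·t² + 56·t + 1 = 0  ⇒  m = (-28)² − 8·1 = 776
m = 776 > 0,  v_rel·d = -28 < 0  ⇒  outside

inside=no margin=776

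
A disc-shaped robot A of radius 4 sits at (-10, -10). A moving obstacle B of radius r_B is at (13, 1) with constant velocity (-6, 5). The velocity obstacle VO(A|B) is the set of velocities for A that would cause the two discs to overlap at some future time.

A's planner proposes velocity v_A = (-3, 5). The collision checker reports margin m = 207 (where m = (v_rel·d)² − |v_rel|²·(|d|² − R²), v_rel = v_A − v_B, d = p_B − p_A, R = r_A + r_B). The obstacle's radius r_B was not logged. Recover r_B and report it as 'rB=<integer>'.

m = 207
d = (23, 11);  v_rel = (3, 0),  |v_rel|² = 9
v_rel×d = (3)·(11) − (0)·(23) = 33
since m = R²·9 − 33²:  R² = (1089 + 207) / 9 = 144
R = √144 = 12  ⇒  r_B = 12 − 4 = 8

rB=8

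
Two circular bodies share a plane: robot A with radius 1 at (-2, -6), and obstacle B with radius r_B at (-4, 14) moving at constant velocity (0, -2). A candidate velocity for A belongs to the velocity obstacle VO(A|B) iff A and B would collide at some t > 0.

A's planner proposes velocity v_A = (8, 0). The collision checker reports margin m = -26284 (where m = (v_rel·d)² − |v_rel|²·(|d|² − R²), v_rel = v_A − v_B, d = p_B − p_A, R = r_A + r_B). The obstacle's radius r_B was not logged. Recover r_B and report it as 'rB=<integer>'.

m = -26284
d = (-2, 20);  v_rel = (8, 2),  |v_rel|² = 68
v_rel×d = (8)·(20) − (2)·(-2) = 164
since m = R²·68 − 164²:  R² = (26896 + -26284) / 68 = 9
R = √9 = 3  ⇒  r_B = 3 − 1 = 2

rB=2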